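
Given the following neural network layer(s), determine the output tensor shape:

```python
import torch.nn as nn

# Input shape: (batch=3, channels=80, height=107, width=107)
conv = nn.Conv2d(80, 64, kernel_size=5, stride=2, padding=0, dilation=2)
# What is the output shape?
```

Input: (3, 80, 107, 107) -> Output: (3, 64, 50, 50)

Answer: (3, 64, 50, 50)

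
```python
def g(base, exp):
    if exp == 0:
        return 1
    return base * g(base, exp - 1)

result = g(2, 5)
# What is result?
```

g(2, 5) = 2 * 2 * 2 * 2 * 2 = 32

Answer: 32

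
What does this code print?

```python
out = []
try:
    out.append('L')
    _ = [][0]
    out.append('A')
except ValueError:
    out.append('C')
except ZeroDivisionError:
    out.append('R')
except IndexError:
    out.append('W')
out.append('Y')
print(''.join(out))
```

Execution trace: 'L' (try body) → 'W' (except IndexError) → 'Y' (after the try/except). Output: LWY

Answer: LWY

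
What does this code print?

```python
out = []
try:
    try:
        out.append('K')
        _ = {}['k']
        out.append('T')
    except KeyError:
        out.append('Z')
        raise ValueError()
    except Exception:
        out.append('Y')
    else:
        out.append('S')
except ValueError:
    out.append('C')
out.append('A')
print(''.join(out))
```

Execution trace: 'K' (inner try body) → 'Z' (inner except KeyError) → 'C' (outer except ValueError) → 'A' (after the try/except). Output: KZCA

Answer: KZCA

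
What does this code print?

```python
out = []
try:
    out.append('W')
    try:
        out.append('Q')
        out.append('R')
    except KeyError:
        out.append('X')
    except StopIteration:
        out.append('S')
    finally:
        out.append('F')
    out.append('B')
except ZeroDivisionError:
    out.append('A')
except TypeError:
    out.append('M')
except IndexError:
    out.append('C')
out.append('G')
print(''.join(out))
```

Execution trace: 'W' (try body) → 'Q' (inner try body) → 'R' (inner try body, no exception) → 'F' (inner finally) → 'B' (try body, no exception) → 'G' (after the try/except). Output: WQRFBG

Answer: WQRFBG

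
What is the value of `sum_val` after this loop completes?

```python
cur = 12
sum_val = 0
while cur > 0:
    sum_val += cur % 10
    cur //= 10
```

Sum digits of 12
`sum_val` takes the values: 0 → 2 → 3

Answer: 3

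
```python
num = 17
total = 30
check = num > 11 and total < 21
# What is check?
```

Trace:
`num = 17` → num = 17
`total = 30` → total = 30
`check = num > 11 and total < 21` → check = False
So check = False

Answer: False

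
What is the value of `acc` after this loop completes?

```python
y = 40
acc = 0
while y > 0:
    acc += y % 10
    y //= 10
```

Sum digits of 40
`acc` takes the values: 0 → 4

Answer: 4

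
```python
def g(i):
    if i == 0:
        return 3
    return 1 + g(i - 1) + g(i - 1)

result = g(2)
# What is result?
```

g(i) = 1 + 2·g(i-1), g(0)=3. Closed form: (3+1)·2^2 - 1 = 15.

Answer: 15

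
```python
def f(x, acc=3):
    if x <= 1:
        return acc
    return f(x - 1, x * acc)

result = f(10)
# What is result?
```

Accumulator trace (n, acc): (10, 3) -> (9, 30) -> (8, 270) -> (7, 2160) -> (6, 15120) -> (5, 90720) -> (4, 453600) -> (3, 1814400) -> (2, 5443200) -> (1, 10886400) -> return 10886400

Answer: 10886400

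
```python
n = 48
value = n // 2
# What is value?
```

Trace:
`n = 48` → n = 48
`value = n // 2` → value = 24
So value = 24

Answer: 24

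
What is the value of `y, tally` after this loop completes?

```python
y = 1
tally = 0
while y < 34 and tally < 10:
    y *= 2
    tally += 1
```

Double until >= 34 or 10 iterations
`y, tally` takes the values: (1, 0) → (2, 0) → (2, 1) → (4, 1) → (4, 2) → (8, 2) → (8, 3) → (16, 3) → (16, 4) → (32, 4) → (32, 5) → (64, 5) → (64, 6)

Answer: 64, 6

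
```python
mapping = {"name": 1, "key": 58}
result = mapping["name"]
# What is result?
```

Trace:
`mapping = {"name": 1, "key": 58}` → mapping = {'name': 1, 'key': 58}
`result = mapping["name"]` → result = 1
So result = 1

Answer: 1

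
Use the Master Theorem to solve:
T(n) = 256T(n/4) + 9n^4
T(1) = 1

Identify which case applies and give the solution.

a=256, b=4, f(n)=9n^4. log_4(256) = 4. Since c=4 = 4, Case 2 applies: T(n) = Θ(n^log_b(a) · log n) = O(n^4 log n).

Answer: O(n^4 log n) - Case 2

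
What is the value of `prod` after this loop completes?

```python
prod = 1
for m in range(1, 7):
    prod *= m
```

6! = 720
`prod` takes the values: 1 → 2 → 6 → 24 → 120 → 720

Answer: 720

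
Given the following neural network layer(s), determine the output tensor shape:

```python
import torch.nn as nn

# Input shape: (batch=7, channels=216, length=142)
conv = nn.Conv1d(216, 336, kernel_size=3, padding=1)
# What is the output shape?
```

Input: (7, 216, 142) -> Output: (7, 336, 142)

Answer: (7, 336, 142)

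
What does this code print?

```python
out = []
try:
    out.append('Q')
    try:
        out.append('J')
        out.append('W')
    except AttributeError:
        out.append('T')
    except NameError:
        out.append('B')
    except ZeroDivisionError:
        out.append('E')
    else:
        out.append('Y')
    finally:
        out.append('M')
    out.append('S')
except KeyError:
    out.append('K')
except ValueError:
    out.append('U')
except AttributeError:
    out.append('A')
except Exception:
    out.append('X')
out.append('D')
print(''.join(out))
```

Execution trace: 'Q' (try body) → 'J' (inner try body) → 'W' (inner try body, no exception) → 'Y' (inner else) → 'M' (inner finally) → 'S' (try body, no exception) → 'D' (after the try/except). Output: QJWYMSD

Answer: QJWYMSD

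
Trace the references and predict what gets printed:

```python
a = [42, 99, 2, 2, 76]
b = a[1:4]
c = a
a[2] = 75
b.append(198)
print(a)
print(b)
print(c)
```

Key concept: slice vs alias.
Step by step:
`a = [42, 99, 2, 2, 76]` → a = [42, 99, 2, 2, 76]
`b = a[1:4]` → b = [99, 2, 2]
`c = a` → c = [42, 99, 2, 2, 76] (same object as a)
`a[2] = 75` → a = [42, 99, 75, 2, 76] (same object as c); c = [42, 99, 75, 2, 76] (same object as a)
`b.append(198)` → b = [99, 2, 2, 198]
`print(a)` → prints [42, 99, 75, 2, 76]
`print(b)` → prints [99, 2, 2, 198]
`print(c)` → prints [42, 99, 75, 2, 76]

Answer:
[42, 99, 75, 2, 76]
[99, 2, 2, 198]
[42, 99, 75, 2, 76]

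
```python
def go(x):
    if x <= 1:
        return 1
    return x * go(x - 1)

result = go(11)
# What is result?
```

go(11) = 11 * 10 * 9 * 8 * 7 * 6 * 5 * 4 * 3 * 2 * 1 = 39916800

Answer: 39916800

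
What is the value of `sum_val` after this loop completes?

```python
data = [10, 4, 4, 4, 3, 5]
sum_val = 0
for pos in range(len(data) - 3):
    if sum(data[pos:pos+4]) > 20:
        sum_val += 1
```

Count windows with sum > 20
`sum_val` takes the values: 0 → 1

Answer: 1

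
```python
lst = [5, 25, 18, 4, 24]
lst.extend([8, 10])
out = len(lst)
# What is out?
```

Trace:
`lst = [5, 25, 18, 4, 24]` → lst = [5, 25, 18, 4, 24]
`lst.extend([8, 10])` → lst = [5, 25, 18, 4, 24, 8, 10]
`out = len(lst)` → out = 7
So out = 7

Answer: 7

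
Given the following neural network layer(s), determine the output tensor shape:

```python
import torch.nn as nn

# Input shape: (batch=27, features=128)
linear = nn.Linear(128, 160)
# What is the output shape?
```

Input: (27, 128) -> Output: (27, 160)

Answer: (27, 160)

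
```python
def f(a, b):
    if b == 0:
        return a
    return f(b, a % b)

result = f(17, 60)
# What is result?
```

f(17, 60) -> f(60, 17) -> f(17, 9) -> f(9, 8) -> f(8, 1) -> f(1, 0) -> 1

Answer: 1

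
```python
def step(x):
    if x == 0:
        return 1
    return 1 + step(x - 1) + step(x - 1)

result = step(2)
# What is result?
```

step(x) = 1 + 2·step(x-1), step(0)=1. Closed form: (1+1)·2^2 - 1 = 7.

Answer: 7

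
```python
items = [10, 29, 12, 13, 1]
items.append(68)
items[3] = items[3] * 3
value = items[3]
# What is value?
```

Trace:
`items = [10, 29, 12, 13, 1]` → items = [10, 29, 12, 13, 1]
`items.append(68)` → items = [10, 29, 12, 13, 1, 68]
`items[3] = items[3] * 3` → items = [10, 29, 12, 39, 1, 68]
`value = items[3]` → value = 39
So value = 39

Answer: 39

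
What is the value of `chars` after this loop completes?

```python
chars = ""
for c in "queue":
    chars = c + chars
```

Reverse 'queue'
`chars` takes the values: "" → "q" → "uq" → "euq" → "ueuq" → "eueuq"

Answer: "eueuq"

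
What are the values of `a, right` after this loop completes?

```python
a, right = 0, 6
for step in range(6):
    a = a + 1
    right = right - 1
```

a goes 0→6, right goes 6→0
`a, right` takes the values: (0, 6) → (1, 6) → (1, 5) → (2, 5) → (2, 4) → (3, 4) → (3, 3) → (4, 3) → (4, 2) → (5, 2) → (5, 1) → (6, 1) → (6, 0)

Answer: 6, 0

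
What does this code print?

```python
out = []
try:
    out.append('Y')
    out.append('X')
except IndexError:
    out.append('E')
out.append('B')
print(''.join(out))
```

Execution trace: 'Y' (try body) → 'X' (try body, no exception) → 'B' (after the try/except). Output: YXB

Answer: YXB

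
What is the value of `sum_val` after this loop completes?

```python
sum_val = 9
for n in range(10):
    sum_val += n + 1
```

Start at 9, add 1 to 10 = 64
`sum_val` takes the values: 9 → 10 → 12 → 15 → 19 → 24 → 30 → 37 → 45 → 54 → 64

Answer: 64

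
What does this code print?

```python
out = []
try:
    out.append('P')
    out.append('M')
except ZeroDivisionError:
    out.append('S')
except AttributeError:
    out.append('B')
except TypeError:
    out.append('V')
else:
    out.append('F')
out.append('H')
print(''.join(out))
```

Execution trace: 'P' (try body) → 'M' (try body, no exception) → 'F' (else) → 'H' (after the try/except). Output: PMFH

Answer: PMFH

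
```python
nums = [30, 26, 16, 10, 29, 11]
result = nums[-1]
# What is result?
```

Trace:
`nums = [30, 26, 16, 10, 29, 11]` → nums = [30, 26, 16, 10, 29, 11]
`result = nums[-1]` → result = 11
So result = 11

Answer: 11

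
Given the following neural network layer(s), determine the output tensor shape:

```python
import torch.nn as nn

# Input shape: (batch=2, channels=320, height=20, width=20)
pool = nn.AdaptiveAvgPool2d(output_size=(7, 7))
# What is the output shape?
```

Input: (2, 320, 20, 20) -> Output: (2, 320, 7, 7)

Answer: (2, 320, 7, 7)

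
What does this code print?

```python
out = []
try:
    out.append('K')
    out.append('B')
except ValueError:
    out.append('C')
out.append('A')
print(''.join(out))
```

Execution trace: 'K' (try body) → 'B' (try body, no exception) → 'A' (after the try/except). Output: KBA

Answer: KBA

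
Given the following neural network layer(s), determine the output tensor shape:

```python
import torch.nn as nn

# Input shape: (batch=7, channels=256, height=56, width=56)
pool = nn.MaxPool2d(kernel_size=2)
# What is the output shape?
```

Input: (7, 256, 56, 56) -> Output: (7, 256, 28, 28)

Answer: (7, 256, 28, 28)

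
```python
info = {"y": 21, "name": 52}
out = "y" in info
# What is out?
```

Trace:
`info = {"y": 21, "name": 52}` → info = {'y': 21, 'name': 52}
`out = "y" in info` → out = True
So out = True

Answer: True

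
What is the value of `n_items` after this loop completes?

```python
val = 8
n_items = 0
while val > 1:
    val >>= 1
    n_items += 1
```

Count right shifts until 1
`n_items` takes the values: 0 → 1 → 2 → 3

Answer: 3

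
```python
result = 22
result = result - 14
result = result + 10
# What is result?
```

Trace:
`result = 22` → result = 22
`result = result - 14` → result = 8
`result = result + 10` → result = 18
So result = 18

Answer: 18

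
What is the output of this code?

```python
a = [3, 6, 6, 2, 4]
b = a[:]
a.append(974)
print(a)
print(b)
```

Key concept: slice [:] creates copy.
Step by step:
`a = [3, 6, 6, 2, 4]` → a = [3, 6, 6, 2, 4]
`b = a[:]` → b = [3, 6, 6, 2, 4]
`a.append(974)` → a = [3, 6, 6, 2, 4, 974]
`print(a)` → prints [3, 6, 6, 2, 4, 974]
`print(b)` → prints [3, 6, 6, 2, 4]

Answer:
[3, 6, 6, 2, 4, 974]
[3, 6, 6, 2, 4]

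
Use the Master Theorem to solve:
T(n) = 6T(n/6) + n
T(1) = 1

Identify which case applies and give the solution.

a=6, b=6, f(n)=n. log_6(6) = 1. Since c=1 = 1, Case 2 applies: T(n) = Θ(n^log_b(a) · log n) = O(n log n).

Answer: O(n log n) - Case 2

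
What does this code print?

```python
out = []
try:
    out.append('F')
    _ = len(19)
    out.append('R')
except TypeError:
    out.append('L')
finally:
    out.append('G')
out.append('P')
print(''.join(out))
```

Execution trace: 'F' (try body) → 'L' (except TypeError) → 'G' (finally) → 'P' (after the try/except). Output: FLGP

Answer: FLGP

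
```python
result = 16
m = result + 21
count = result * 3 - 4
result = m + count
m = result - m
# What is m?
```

Trace:
`result = 16` → result = 16
`m = result + 21` → m = 37
`count = result * 3 - 4` → count = 44
`result = m + count` → result = 81
`m = result - m` → m = 44
So m = 44

Answer: 44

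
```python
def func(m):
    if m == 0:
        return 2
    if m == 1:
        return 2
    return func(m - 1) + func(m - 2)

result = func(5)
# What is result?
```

Build up from base cases: func(0)=2, func(1)=2, func(2)=4, func(3)=6, func(4)=10, func(5)=16

Answer: 16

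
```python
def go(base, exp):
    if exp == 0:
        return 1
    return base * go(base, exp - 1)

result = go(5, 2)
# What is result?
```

go(5, 2) = 5 * 5 = 25

Answer: 25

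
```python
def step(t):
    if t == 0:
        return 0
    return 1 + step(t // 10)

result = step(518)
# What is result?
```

Count of digits of 518: 3

Answer: 3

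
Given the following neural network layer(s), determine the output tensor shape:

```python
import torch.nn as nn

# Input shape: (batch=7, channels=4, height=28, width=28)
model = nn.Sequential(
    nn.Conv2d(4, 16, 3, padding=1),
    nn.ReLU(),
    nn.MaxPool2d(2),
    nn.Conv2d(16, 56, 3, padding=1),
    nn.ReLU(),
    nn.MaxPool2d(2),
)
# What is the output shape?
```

Input: (7, 4, 28, 28) -> after first Conv2d: (7, 16, 28, 28) -> after first MaxPool2d: (7, 16, 14, 14) -> after second Conv2d: (7, 56, 14, 14) -> Output: (7, 56, 7, 7)

Answer: (7, 56, 7, 7)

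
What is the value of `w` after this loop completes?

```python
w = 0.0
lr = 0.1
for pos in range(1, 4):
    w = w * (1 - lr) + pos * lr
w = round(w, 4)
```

Moving average with lr=0.1
`w` takes the values: 0.0 → 0.1 → 0.29 → 0.561

Answer: 0.561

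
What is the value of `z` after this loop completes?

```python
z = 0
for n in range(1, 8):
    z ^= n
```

XOR of 1 to 7
`z` takes the values: 0 → 1 → 3 → 0 → 4 → 1 → 7 → 0

Answer: 0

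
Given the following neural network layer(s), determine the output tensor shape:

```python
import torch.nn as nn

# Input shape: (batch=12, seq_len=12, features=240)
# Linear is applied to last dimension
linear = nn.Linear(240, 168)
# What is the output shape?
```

Input: (12, 12, 240) -> Output: (12, 12, 168)

Answer: (12, 12, 168)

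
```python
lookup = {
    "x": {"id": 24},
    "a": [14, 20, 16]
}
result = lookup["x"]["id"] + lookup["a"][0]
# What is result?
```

Trace:
`lookup = { ...` → lookup = {'x': {'id': 24}, 'a': [14, 20, 16]}
`result = lookup["x"]["id"] + lookup["a"][0]` → result = 38
So result = 38

Answer: 38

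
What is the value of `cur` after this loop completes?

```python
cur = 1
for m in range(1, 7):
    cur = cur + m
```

Start at 1, add 1 through 6
`cur` takes the values: 1 → 2 → 4 → 7 → 11 → 16 → 22

Answer: 22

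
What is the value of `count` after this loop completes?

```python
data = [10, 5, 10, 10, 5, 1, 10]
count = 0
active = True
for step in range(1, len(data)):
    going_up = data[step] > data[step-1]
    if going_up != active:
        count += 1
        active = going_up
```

Count direction changes in [10, 5, 10, 10, 5, 1, 10]
`count` takes the values: 0 → 1 → 2 → 3 → 4

Answer: 4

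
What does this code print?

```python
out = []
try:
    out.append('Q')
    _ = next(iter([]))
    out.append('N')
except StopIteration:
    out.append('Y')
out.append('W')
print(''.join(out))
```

Execution trace: 'Q' (try body) → 'Y' (except StopIteration) → 'W' (after the try/except). Output: QYW

Answer: QYW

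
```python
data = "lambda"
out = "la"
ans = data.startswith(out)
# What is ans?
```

Trace:
`data = "lambda"` → data = 'lambda'
`out = "la"` → out = 'la'
`ans = data.startswith(out)` → ans = True
So ans = True

Answer: True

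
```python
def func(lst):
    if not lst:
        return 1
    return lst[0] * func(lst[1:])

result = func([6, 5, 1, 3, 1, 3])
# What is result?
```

Product over [6, 5, 1, 3, 1, 3] = 6 * 5 * 1 * 3 * 1 * 3 = 270

Answer: 270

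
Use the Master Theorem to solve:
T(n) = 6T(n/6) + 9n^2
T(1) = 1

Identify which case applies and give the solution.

a=6, b=6, f(n)=9n^2. log_6(6) = 1. Since c=2 > 1 and the regularity condition holds (6(n/6)^2 = (6/6^2)n^2 with 6/6^2 < 1), Case 3 applies: T(n) = Θ(f(n)) = O(n^2).

Answer: O(n^2) - Case 3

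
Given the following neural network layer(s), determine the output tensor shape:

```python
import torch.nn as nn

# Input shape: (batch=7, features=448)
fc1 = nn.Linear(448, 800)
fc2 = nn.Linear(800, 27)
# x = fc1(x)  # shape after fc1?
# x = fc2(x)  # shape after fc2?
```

Input: (7, 448) -> after fc1: (7, 800) -> Output: (7, 27)

Answer: (7, 27)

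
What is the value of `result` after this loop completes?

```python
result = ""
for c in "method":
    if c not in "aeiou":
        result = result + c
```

Remove vowels from 'method'
`result` takes the values: "" → "m" → "mt" → "mth" → "mthd"

Answer: "mthd"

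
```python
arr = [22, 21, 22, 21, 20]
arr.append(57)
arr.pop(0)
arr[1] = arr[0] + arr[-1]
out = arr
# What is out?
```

Trace:
`arr = [22, 21, 22, 21, 20]` → arr = [22, 21, 22, 21, 20]
`arr.append(57)` → arr = [22, 21, 22, 21, 20, 57]
`arr.pop(0)` → arr = [21, 22, 21, 20, 57]
`arr[1] = arr[0] + arr[-1]` → arr = [21, 78, 21, 20, 57]
`out = arr` → out = [21, 78, 21, 20, 57]
So out = [21, 78, 21, 20, 57]

Answer: [21, 78, 21, 20, 57]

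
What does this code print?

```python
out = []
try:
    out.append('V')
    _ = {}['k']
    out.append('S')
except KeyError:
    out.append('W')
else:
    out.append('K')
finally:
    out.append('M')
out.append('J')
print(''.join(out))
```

Execution trace: 'V' (try body) → 'W' (except KeyError) → 'M' (finally) → 'J' (after the try/except). Output: VWMJ

Answer: VWMJ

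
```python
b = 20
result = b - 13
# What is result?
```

Trace:
`b = 20` → b = 20
`result = b - 13` → result = 7
So result = 7

Answer: 7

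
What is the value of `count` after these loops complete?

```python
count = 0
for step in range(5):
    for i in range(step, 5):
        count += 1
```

Upper triangle: 5 + 4 + ... + 1
`count` takes the values: 0 → 1 → 2 → 3 → 4 → 5 → 6 → 7 → 8 → 9 → 10 → 11 → 12 → 13 → 14 → 15

Answer: 15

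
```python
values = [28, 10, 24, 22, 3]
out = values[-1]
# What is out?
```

Trace:
`values = [28, 10, 24, 22, 3]` → values = [28, 10, 24, 22, 3]
`out = values[-1]` → out = 3
So out = 3

Answer: 3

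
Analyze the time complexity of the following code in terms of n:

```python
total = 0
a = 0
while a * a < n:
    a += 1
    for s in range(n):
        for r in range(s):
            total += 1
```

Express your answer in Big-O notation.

Each loop level contributes: √n × n × n. Multiplying the contributions gives O(n^2√n).

Answer: O(n^2√n)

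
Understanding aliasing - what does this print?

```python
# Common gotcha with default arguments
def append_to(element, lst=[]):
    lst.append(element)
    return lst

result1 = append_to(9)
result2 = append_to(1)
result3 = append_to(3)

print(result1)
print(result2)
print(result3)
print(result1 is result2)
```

Key concept: mutable default argument gotcha.
Step by step:
`result1 = append_to(9)` → result1 = [9]
`result2 = append_to(1)` → result1 = [9, 1] (same object as result2); result2 = [9, 1] (same object as result1)
`result3 = append_to(3)` → result1 = [9, 1, 3] (same object as result2, result3); result2 = [9, 1, 3] (same object as result1, result3); result3 = [9, 1, 3] (same object as result1, result2)
`print(result1)` → prints [9, 1, 3]
`print(result2)` → prints [9, 1, 3]
`print(result3)` → prints [9, 1, 3]
`print(result1 is result2)` → prints True

Answer:
[9, 1, 3]
[9, 1, 3]
[9, 1, 3]
True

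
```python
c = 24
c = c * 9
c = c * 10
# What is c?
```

Trace:
`c = 24` → c = 24
`c = c * 9` → c = 216
`c = c * 10` → c = 2160
So c = 2160

Answer: 2160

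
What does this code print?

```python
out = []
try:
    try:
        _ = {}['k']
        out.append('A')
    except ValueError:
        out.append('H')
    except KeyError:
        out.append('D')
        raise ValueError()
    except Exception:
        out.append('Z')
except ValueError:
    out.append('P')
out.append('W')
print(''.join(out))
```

Execution trace: 'D' (except KeyError) → 'P' (outer except ValueError) → 'W' (after the try/except). Output: DPW

Answer: DPW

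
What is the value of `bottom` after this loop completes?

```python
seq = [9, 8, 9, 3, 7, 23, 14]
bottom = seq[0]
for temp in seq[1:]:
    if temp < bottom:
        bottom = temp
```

Minimum of [9, 8, 9, 3, 7, 23, 14]
`bottom` takes the values: 9 → 8 → 3

Answer: 3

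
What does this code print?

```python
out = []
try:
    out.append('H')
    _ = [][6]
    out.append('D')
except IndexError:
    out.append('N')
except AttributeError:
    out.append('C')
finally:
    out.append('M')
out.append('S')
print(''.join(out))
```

Execution trace: 'H' (try body) → 'N' (except IndexError) → 'M' (finally) → 'S' (after the try/except). Output: HNMS

Answer: HNMS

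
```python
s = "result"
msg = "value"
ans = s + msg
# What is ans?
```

Trace:
`s = "result"` → s = 'result'
`msg = "value"` → msg = 'value'
`ans = s + msg` → ans = 'resultvalue'
So ans = 'resultvalue'

Answer: 'resultvalue'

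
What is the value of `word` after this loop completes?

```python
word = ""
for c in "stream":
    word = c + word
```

Reverse 'stream'
`word` takes the values: "" → "s" → "ts" → "rts" → "erts" → "aerts" → "maerts"

Answer: "maerts"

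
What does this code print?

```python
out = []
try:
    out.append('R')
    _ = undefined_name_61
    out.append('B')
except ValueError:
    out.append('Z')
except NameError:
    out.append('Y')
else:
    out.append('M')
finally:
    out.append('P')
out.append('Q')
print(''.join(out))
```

Execution trace: 'R' (try body) → 'Y' (except NameError) → 'P' (finally) → 'Q' (after the try/except). Output: RYPQ

Answer: RYPQ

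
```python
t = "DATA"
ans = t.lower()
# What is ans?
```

Trace:
`t = "DATA"` → t = 'DATA'
`ans = t.lower()` → ans = 'data'
So ans = 'data'

Answer: 'data'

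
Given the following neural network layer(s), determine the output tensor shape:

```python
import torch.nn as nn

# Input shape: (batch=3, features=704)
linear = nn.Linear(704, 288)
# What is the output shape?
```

Input: (3, 704) -> Output: (3, 288)

Answer: (3, 288)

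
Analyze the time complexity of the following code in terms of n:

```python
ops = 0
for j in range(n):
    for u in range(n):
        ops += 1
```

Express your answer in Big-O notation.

Each loop level contributes: n × n. Multiplying the contributions gives O(n^2).

Answer: O(n^2)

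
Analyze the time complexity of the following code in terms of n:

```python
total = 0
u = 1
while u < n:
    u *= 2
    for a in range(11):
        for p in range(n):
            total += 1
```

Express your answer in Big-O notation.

Each loop level contributes: log n × 1 × n. Multiplying the contributions gives O(n log n).

Answer: O(n log n)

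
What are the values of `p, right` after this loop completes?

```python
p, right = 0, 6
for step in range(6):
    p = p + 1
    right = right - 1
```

p goes 0→6, right goes 6→0
`p, right` takes the values: (0, 6) → (1, 6) → (1, 5) → (2, 5) → (2, 4) → (3, 4) → (3, 3) → (4, 3) → (4, 2) → (5, 2) → (5, 1) → (6, 1) → (6, 0)

Answer: 6, 0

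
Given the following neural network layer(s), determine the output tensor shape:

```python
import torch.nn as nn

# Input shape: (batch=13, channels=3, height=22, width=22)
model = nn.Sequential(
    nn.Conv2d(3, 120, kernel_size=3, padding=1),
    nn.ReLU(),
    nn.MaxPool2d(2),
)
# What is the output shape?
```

Input: (13, 3, 22, 22) -> after Conv2d: (13, 120, 22, 22) -> after ReLU: (13, 120, 22, 22) -> Output: (13, 120, 11, 11)

Answer: (13, 120, 11, 11)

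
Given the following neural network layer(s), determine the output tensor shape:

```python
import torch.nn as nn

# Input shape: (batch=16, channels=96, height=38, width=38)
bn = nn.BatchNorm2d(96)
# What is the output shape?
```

Input: (16, 96, 38, 38) -> Output: (16, 96, 38, 38)

Answer: (16, 96, 38, 38)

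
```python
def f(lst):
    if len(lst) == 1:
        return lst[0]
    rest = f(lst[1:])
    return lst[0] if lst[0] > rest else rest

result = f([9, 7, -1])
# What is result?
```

Recursive max over [9, 7, -1] = 9

Answer: 9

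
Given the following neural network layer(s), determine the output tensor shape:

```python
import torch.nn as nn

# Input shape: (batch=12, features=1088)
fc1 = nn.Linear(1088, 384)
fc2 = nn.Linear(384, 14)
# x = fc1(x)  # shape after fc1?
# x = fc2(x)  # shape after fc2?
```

Input: (12, 1088) -> after fc1: (12, 384) -> Output: (12, 14)

Answer: (12, 14)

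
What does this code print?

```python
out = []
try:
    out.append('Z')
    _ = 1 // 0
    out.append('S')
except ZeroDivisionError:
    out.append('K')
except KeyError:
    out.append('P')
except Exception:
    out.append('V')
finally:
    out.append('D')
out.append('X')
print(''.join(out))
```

Execution trace: 'Z' (try body) → 'K' (except ZeroDivisionError) → 'D' (finally) → 'X' (after the try/except). Output: ZKDX

Answer: ZKDX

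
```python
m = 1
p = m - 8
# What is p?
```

Trace:
`m = 1` → m = 1
`p = m - 8` → p = -7
So p = -7

Answer: -7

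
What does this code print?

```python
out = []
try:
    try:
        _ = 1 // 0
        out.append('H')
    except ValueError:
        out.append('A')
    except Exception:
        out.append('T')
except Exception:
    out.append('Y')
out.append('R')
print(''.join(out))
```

Execution trace: 'T' (inner except Exception) → 'R' (after the try/except). Output: TR

Answer: TR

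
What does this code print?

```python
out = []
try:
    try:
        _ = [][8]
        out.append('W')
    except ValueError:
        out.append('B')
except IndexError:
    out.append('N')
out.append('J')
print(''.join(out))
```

Execution trace: 'N' (outer except IndexError) → 'J' (after the try/except). Output: NJ

Answer: NJ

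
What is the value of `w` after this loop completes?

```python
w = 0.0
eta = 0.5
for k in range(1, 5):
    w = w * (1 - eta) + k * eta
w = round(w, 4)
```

Moving average with lr=0.5
`w` takes the values: 0.0 → 0.5 → 1.25 → 2.125 → 3.0625

Answer: 3.0625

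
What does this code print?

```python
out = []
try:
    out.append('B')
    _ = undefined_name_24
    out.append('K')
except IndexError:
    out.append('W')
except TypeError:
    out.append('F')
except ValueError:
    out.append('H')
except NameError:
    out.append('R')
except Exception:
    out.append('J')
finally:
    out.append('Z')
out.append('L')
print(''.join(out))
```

Execution trace: 'B' (try body) → 'R' (except NameError) → 'Z' (finally) → 'L' (after the try/except). Output: BRZL

Answer: BRZL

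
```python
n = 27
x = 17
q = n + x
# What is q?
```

Trace:
`n = 27` → n = 27
`x = 17` → x = 17
`q = n + x` → q = 44
So q = 44

Answer: 44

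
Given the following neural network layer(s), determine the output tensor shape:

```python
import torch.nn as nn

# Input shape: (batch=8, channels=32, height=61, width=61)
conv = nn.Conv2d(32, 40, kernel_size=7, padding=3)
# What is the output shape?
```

Input: (8, 32, 61, 61) -> Output: (8, 40, 61, 61)

Answer: (8, 40, 61, 61)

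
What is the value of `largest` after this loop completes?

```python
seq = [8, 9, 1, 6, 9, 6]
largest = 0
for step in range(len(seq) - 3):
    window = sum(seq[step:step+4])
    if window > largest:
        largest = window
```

Max sum of 4-element window in [8, 9, 1, 6, 9, 6]
`largest` takes the values: 0 → 24 → 25

Answer: 25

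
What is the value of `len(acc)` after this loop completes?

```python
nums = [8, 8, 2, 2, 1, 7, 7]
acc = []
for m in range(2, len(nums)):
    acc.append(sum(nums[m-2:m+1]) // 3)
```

Number of 3-element averages
`acc` takes the values: [] → [6] → [6, 4] → [6, 4, 1] → [6, 4, 1, 3] → [6, 4, 1, 3, 5]
So `len(acc)` = 5

Answer: 5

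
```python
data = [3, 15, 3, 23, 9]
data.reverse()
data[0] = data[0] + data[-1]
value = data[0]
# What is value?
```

Trace:
`data = [3, 15, 3, 23, 9]` → data = [3, 15, 3, 23, 9]
`data.reverse()` → data = [9, 23, 3, 15, 3]
`data[0] = data[0] + data[-1]` → data = [12, 23, 3, 15, 3]
`value = data[0]` → value = 12
So value = 12

Answer: 12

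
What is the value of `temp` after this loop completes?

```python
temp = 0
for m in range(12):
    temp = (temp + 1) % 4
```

Increment mod 4, 12 times = 0
`temp` takes the values: 0 → 1 → 2 → 3 → 0 → 1 → 2 → 3 → 0 → 1 → 2 → 3 → 0

Answer: 0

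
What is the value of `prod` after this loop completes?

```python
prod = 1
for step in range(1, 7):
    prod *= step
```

6! = 720
`prod` takes the values: 1 → 2 → 6 → 24 → 120 → 720

Answer: 720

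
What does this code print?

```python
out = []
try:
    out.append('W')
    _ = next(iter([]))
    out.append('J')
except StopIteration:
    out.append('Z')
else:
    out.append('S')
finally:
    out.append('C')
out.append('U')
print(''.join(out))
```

Execution trace: 'W' (try body) → 'Z' (except StopIteration) → 'C' (finally) → 'U' (after the try/except). Output: WZCU

Answer: WZCU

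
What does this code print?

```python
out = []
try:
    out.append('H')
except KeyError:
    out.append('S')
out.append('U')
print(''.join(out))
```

Execution trace: 'H' (try body, no exception) → 'U' (after the try/except). Output: HU

Answer: HU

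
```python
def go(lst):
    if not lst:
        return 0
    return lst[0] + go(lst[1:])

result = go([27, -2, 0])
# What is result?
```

27 + (-2) + 0 + 0 = 25

Answer: 25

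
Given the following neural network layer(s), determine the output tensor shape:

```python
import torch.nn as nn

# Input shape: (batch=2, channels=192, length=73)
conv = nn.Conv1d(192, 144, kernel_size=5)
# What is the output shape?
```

Input: (2, 192, 73) -> Output: (2, 144, 69)

Answer: (2, 144, 69)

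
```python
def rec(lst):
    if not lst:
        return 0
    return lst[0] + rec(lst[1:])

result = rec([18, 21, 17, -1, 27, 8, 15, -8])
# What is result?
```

18 + 21 + 17 + (-1) + 27 + 8 + 15 + (-8) + 0 = 97

Answer: 97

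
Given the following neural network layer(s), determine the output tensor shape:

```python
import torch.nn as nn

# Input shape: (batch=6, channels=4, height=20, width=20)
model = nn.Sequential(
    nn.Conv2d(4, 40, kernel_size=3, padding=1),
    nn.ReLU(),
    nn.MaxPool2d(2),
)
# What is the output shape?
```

Input: (6, 4, 20, 20) -> after Conv2d: (6, 40, 20, 20) -> after ReLU: (6, 40, 20, 20) -> Output: (6, 40, 10, 10)

Answer: (6, 40, 10, 10)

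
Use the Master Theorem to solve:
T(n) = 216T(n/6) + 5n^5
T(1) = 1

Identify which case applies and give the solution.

a=216, b=6, f(n)=5n^5. log_6(216) = 3. Since c=5 > 3 and the regularity condition holds (216(n/6)^5 = (216/6^5)n^5 with 216/6^5 < 1), Case 3 applies: T(n) = Θ(f(n)) = O(n^5).

Answer: O(n^5) - Case 3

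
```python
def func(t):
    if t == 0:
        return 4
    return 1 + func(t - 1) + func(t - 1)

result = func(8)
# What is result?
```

func(t) = 1 + 2·func(t-1), func(0)=4. Closed form: (4+1)·2^8 - 1 = 1279.

Answer: 1279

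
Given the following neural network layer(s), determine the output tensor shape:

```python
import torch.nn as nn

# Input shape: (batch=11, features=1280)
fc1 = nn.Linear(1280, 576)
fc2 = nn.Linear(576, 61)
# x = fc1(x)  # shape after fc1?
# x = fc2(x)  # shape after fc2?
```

Input: (11, 1280) -> after fc1: (11, 576) -> Output: (11, 61)

Answer: (11, 61)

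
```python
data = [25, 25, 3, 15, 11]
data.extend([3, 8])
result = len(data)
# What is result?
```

Trace:
`data = [25, 25, 3, 15, 11]` → data = [25, 25, 3, 15, 11]
`data.extend([3, 8])` → data = [25, 25, 3, 15, 11, 3, 8]
`result = len(data)` → result = 7
So result = 7

Answer: 7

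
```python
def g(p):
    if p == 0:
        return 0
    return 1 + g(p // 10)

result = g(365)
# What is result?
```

Count of digits of 365: 3

Answer: 3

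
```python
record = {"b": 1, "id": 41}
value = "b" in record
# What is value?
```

Trace:
`record = {"b": 1, "id": 41}` → record = {'b': 1, 'id': 41}
`value = "b" in record` → value = True
So value = True

Answer: True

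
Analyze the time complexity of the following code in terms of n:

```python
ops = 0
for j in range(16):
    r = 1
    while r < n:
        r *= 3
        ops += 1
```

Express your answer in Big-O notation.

Each loop level contributes: 1 × log n. Multiplying the contributions gives O(log n).

Answer: O(log n)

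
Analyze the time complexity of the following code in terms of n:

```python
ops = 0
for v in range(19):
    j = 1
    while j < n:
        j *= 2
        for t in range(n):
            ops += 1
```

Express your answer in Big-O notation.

Each loop level contributes: 1 × log n × n. Multiplying the contributions gives O(n log n).

Answer: O(n log n)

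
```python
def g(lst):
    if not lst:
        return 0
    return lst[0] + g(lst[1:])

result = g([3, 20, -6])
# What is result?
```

3 + 20 + (-6) + 0 = 17

Answer: 17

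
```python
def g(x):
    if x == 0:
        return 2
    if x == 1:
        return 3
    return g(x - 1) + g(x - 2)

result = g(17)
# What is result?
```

Build up from base cases: g(0)=2, g(1)=3, g(2)=5, g(3)=8, g(4)=13, g(5)=21, g(6)=34, ..., g(17)=6765

Answer: 6765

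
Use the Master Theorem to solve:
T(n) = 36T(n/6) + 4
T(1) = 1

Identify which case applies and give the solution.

a=36, b=6, f(n)=4. log_6(36) = 2. Since c=0 < 2, Case 1 applies: T(n) = Θ(n^log_b(a)) = O(n^2).

Answer: O(n^2) - Case 1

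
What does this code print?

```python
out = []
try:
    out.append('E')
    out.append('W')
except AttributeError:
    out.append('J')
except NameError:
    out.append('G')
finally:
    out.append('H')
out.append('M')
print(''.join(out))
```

Execution trace: 'E' (try body) → 'W' (try body, no exception) → 'H' (finally) → 'M' (after the try/except). Output: EWHM

Answer: EWHM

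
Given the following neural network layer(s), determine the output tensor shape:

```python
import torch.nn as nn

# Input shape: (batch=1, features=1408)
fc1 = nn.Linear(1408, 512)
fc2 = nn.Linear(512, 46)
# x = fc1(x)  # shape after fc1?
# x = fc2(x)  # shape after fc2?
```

Input: (1, 1408) -> after fc1: (1, 512) -> Output: (1, 46)

Answer: (1, 46)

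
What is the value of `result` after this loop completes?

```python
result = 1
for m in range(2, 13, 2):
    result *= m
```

Product of even numbers 2 to 12
`result` takes the values: 1 → 2 → 8 → 48 → 384 → 3840 → 46080

Answer: 46080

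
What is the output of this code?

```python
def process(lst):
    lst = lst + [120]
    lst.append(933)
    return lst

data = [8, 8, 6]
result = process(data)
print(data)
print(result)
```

Key concept: rebinding parameter vs mutation.
Step by step:
`data = [8, 8, 6]` → data = [8, 8, 6]
`result = process(data)` → result = [8, 8, 6, 120, 933]
`print(data)` → prints [8, 8, 6]
`print(result)` → prints [8, 8, 6, 120, 933]

Answer:
[8, 8, 6]
[8, 8, 6, 120, 933]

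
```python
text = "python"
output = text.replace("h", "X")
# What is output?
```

Trace:
`text = "python"` → text = 'python'
`output = text.replace("h", "X")` → output = 'pytXon'
So output = 'pytXon'

Answer: 'pytXon'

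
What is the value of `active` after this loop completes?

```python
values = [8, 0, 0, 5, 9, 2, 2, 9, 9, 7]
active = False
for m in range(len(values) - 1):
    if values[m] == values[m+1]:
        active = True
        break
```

Check consecutive duplicates in [8, 0, 0, 5, 9, 2, 2, 9, 9, 7]
`active` takes the values: False → True

Answer: True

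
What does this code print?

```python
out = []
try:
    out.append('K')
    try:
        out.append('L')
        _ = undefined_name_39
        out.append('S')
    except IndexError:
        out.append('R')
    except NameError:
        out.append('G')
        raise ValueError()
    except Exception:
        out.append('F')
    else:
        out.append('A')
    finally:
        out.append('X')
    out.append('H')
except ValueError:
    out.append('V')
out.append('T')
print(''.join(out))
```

Execution trace: 'K' (try body) → 'L' (inner try body) → 'G' (inner except NameError) → 'X' (inner finally) → 'V' (except ValueError) → 'T' (after the try/except). Output: KLGXVT

Answer: KLGXVT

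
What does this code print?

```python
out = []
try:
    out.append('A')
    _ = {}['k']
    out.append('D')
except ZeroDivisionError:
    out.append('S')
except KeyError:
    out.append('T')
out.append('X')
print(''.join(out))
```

Execution trace: 'A' (try body) → 'T' (except KeyError) → 'X' (after the try/except). Output: ATX

Answer: ATX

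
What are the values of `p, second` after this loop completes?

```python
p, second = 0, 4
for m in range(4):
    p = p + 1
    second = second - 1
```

p goes 0→4, second goes 4→0
`p, second` takes the values: (0, 4) → (1, 4) → (1, 3) → (2, 3) → (2, 2) → (3, 2) → (3, 1) → (4, 1) → (4, 0)

Answer: 4, 0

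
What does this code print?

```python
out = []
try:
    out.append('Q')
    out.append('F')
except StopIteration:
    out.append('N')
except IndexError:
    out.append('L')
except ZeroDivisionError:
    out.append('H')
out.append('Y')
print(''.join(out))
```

Execution trace: 'Q' (try body) → 'F' (try body, no exception) → 'Y' (after the try/except). Output: QFY

Answer: QFY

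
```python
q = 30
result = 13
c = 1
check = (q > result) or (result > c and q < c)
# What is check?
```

Trace:
`q = 30` → q = 30
`result = 13` → result = 13
`c = 1` → c = 1
`check = (q > result) or (result > c and q < c)` → check = True
So check = True

Answer: True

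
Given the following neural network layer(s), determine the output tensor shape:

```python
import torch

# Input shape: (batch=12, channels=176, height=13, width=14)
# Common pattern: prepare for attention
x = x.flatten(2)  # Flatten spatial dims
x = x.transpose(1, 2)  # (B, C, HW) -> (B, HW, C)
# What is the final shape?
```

Input: (12, 176, 13, 14) -> after flatten(2): (12, 176, 182) -> Output: (12, 182, 176)

Answer: (12, 182, 176)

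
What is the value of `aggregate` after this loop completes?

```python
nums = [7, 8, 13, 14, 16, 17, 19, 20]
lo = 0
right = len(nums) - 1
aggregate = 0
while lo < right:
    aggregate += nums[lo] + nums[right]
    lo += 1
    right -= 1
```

Sum of pairs from ends
`aggregate` takes the values: 0 → 27 → 54 → 84 → 114

Answer: 114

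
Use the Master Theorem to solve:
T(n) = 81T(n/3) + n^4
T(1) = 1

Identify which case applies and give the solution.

a=81, b=3, f(n)=n^4. log_3(81) = 4. Since c=4 = 4, Case 2 applies: T(n) = Θ(n^log_b(a) · log n) = O(n^4 log n).

Answer: O(n^4 log n) - Case 2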